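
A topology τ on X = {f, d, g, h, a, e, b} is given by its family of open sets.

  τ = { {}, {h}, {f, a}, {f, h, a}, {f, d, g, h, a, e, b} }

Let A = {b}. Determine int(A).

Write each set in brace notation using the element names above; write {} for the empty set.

{}

open subsets of A: {}; so int(A) = {}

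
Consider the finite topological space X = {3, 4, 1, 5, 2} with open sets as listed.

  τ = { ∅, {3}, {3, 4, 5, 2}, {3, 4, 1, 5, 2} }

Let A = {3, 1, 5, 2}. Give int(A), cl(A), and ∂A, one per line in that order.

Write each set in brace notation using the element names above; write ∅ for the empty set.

opens ⊆ A: ∅, {3}; union → int = {3}
complement {4}; its interior ∅; cl(A) = X∖∅ = {3, 4, 1, 5, 2}
boundary = {3, 4, 1, 5, 2} ∖ {3} = {4, 1, 5, 2}

int(A) = {3}
cl(A)  = {3, 4, 1, 5, 2}
∂A     = {4, 1, 5, 2}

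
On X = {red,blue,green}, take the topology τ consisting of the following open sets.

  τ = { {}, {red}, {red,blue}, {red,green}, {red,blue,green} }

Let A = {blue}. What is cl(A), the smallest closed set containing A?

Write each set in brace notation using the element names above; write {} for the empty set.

complement {red,green}; its interior {red,green}; cl(A) = X∖{red,green} = {blue}

{blue}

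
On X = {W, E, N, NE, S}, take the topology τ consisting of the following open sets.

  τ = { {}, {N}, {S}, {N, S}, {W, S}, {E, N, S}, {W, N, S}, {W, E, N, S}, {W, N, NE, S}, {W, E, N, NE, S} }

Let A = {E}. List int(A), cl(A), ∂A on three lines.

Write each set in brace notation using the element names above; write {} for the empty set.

int(A) = {}
cl(A)  = {E}
∂A     = {E}

U open, U⊆A: {}. int(A) = ⋃ = {}
X∖A={W, N, NE, S}, int(X∖A)={W, N, NE, S}, hence cl(A)={E}
∂A: remove int from cl → {E}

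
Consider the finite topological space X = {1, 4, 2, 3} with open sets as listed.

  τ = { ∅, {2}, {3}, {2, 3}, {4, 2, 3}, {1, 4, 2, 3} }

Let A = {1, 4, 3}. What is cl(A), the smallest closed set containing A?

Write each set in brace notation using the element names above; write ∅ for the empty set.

{1, 4, 3}

complement {2}; its interior {2}; cl(A) = X∖{2} = {1, 4, 3}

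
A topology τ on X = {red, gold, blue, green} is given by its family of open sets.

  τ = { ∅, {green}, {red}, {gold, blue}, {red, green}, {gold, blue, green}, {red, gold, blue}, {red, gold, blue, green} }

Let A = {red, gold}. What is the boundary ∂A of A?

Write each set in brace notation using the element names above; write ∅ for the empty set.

{gold, blue}

opens ⊆ A: ∅, {red}; union → int = {red}
complement {blue, green}; its interior {green}; cl(A) = X∖{green} = {red, gold, blue}
boundary = {red, gold, blue} ∖ {red} = {gold, blue}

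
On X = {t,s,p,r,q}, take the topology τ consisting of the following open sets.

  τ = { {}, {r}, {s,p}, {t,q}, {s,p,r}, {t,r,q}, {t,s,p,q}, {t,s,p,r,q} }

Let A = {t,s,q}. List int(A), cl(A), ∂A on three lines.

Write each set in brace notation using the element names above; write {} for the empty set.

open subsets of A: {}, {t,q}; so int(A) = {t,q}
closure: X∖int(X∖A) = X∖{r} = {t,s,p,q}
∂A = {t,s,p,q} minus {t,q} = {s,p}

int(A) = {t,q}
cl(A)  = {t,s,p,q}
∂A     = {s,p}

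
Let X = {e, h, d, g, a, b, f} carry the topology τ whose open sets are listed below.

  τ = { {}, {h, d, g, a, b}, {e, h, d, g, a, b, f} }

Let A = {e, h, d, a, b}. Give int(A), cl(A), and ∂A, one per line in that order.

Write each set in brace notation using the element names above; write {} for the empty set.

int(A) = {}
cl(A)  = {e, h, d, g, a, b, f}
∂A     = {e, h, d, g, a, b, f}

opens ⊆ A: {}; union → int = {}
complement {g, f}; its interior {}; cl(A) = X∖{} = {e, h, d, g, a, b, f}
boundary = {e, h, d, g, a, b, f} ∖ {} = {e, h, d, g, a, b, f}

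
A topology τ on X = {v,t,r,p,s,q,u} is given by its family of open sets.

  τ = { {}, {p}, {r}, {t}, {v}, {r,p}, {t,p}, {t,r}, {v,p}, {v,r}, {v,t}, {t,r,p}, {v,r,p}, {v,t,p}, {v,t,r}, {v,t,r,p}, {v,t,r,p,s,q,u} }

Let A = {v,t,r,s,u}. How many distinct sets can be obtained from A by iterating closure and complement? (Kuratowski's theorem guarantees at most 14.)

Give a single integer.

6

closure: X∖int(X∖A) = X∖{p} = {v,t,r,s,q,u}
Let k=closure and c=complement:
  1. A     = {v,t,r,s,u}
  2. kA    = {v,t,r,s,q,u}
  3. cA    = {p,q}
  4. ckA   = {p}
  5. kcA   = {p,s,q,u}
  6. ckcA  = {v,t,r}
— saturated at 6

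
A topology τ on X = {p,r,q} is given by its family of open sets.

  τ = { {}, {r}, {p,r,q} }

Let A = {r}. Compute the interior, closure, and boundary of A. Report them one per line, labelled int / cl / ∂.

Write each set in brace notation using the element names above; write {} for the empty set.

opens ⊆ A: {}, {r}; union → int = {r}
complement {p,q}; its interior {}; cl(A) = X∖{} = {p,r,q}
boundary = {p,r,q} ∖ {r} = {p,q}

int(A) = {r}
cl(A)  = {p,r,q}
∂A     = {p,q}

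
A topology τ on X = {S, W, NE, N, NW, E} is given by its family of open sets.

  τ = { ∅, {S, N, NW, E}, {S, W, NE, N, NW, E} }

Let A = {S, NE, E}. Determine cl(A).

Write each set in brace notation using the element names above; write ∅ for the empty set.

{S, W, NE, N, NW, E}

complement {W, N, NW}; its interior ∅; cl(A) = X∖∅ = {S, W, NE, N, NW, E}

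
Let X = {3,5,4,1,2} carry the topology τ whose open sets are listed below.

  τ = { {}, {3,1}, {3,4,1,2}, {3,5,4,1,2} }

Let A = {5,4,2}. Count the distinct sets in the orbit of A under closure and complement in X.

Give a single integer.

X∖A={3,1}, int(X∖A)={3,1}, hence cl(A)={5,4,2}
Orbit (k=closure, c=complement):
  1. A     = {5,4,2}
  2. cA    = {3,1}
  3. kcA   = {3,5,4,1,2}
  4. ckcA  = {}
(closed under both — stop)

4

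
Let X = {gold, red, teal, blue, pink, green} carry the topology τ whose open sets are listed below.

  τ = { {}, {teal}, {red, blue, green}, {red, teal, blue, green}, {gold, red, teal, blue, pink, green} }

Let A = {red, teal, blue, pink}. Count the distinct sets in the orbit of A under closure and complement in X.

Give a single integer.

8

complement {gold, green}; its interior {}; cl(A) = X∖{} = {gold, red, teal, blue, pink, green}
With k = closure, c = complement:
  1. A     = {red, teal, blue, pink}
  2. kA    = {gold, red, teal, blue, pink, green}
  3. cA    = {gold, green}
  4. ckA   = {}
  5. kcA   = {gold, red, blue, pink, green}
  6. ckcA  = {teal}
  7. kckcA = {gold, teal, pink}
  8. ckckcA = {red, blue, green}
k, c of each give nothing new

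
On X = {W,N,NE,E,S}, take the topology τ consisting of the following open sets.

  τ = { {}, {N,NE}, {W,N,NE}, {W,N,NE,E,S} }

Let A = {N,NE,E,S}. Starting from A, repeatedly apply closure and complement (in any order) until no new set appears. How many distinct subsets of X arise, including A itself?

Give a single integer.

cl via duality: int({W}) = {}, so X∖{} = {W,N,NE,E,S}
Write k for closure, c for complement:
  1. A     = {N,NE,E,S}
  2. kA    = {W,N,NE,E,S}
  3. cA    = {W}
  4. ckA   = {}
  5. kcA   = {W,E,S}
  6. ckcA  = {N,NE}
applying k or c yields no new set

6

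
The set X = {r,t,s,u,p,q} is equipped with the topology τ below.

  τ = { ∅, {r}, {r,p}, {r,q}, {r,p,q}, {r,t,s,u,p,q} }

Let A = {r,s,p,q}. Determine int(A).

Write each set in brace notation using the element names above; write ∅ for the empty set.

interior: largest open inside A is {r,p,q} (from ∅, {r}, {r,p}, {r,q}, {r,p,q})

{r,p,q}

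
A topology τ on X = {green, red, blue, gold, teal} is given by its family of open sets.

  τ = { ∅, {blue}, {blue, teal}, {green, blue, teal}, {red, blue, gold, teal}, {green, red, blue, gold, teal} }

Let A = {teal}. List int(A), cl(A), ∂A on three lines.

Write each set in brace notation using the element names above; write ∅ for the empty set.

int(A) = ∅
cl(A)  = {green, red, gold, teal}
∂A     = {green, red, gold, teal}

U open, U⊆A: ∅. int(A) = ⋃ = ∅
X∖A={green, red, blue, gold}, int(X∖A)={blue}, hence cl(A)={green, red, gold, teal}
∂A: remove int from cl → {green, red, gold, teal}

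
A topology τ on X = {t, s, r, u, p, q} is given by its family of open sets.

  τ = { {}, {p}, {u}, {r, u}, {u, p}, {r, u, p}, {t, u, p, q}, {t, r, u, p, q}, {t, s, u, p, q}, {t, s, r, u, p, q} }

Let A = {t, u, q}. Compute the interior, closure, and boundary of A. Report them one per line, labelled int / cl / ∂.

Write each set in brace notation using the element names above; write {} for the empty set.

int(A) = {u}
cl(A)  = {t, s, r, u, q}
∂A     = {t, s, r, q}

open subsets of A: {}, {u}; so int(A) = {u}
closure: X∖int(X∖A) = X∖{p} = {t, s, r, u, q}
∂A = {t, s, r, u, q} minus {u} = {t, s, r, q}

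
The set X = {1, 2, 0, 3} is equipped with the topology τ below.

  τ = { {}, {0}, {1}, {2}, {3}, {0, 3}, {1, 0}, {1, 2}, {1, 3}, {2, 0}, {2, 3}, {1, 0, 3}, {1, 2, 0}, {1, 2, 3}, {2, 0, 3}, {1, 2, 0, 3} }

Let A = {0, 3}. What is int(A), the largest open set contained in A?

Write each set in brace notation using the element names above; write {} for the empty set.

interior: largest open inside A is {0, 3} (from {}, {0}, {3}, {0, 3})

{0, 3}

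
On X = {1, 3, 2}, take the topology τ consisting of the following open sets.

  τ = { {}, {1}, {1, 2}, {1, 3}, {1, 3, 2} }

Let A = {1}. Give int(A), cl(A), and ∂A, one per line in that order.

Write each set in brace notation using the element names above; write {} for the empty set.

int(A) = {1}
cl(A)  = {1, 3, 2}
∂A     = {3, 2}

interior: largest open inside A is {1} (from {}, {1})
cl via duality: int({3, 2}) = {}, so X∖{} = {1, 3, 2}
cl∖int = {3, 2}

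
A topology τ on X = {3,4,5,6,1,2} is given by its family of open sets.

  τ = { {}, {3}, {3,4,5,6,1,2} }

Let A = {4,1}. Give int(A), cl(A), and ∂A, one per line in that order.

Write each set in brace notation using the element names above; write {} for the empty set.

int(A) = {}
cl(A)  = {4,5,6,1,2}
∂A     = {4,5,6,1,2}

U open, U⊆A: {}. int(A) = ⋃ = {}
X∖A={3,5,6,2}, int(X∖A)={3}, hence cl(A)={4,5,6,1,2}
∂A: remove int from cl → {4,5,6,1,2}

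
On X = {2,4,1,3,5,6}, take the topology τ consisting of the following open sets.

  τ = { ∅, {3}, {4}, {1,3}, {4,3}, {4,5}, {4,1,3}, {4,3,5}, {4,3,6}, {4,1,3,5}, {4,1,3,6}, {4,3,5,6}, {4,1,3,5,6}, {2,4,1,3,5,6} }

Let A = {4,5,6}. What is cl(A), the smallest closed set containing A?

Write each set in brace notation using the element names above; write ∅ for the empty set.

complement {2,1,3}; its interior {1,3}; cl(A) = X∖{1,3} = {2,4,5,6}

{2,4,5,6}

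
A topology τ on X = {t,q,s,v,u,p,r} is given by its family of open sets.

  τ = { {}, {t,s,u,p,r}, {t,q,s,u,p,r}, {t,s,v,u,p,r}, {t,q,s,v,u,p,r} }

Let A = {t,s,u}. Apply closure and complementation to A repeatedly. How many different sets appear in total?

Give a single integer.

closure: X∖int(X∖A) = X∖{} = {t,q,s,v,u,p,r}
Let k=closure and c=complement:
  1. A     = {t,s,u}
  2. kA    = {t,q,s,v,u,p,r}
  3. cA    = {q,v,p,r}
  4. ckA   = {}
— saturated at 4

4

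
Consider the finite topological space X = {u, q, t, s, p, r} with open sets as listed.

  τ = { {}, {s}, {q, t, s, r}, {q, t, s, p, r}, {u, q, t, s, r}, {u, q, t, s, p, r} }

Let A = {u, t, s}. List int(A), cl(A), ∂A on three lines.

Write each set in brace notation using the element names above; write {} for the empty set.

opens ⊆ A: {}, {s}; union → int = {s}
complement {q, p, r}; its interior {}; cl(A) = X∖{} = {u, q, t, s, p, r}
boundary = {u, q, t, s, p, r} ∖ {s} = {u, q, t, p, r}

int(A) = {s}
cl(A)  = {u, q, t, s, p, r}
∂A     = {u, q, t, p, r}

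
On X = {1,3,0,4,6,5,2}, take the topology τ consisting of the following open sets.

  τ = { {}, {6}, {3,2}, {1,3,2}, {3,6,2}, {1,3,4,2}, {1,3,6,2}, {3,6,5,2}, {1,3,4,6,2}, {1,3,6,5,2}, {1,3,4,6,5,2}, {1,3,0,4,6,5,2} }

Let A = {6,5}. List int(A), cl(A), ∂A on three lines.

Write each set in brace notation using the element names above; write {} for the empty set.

int(A) = {6}
cl(A)  = {0,6,5}
∂A     = {0,5}

interior: largest open inside A is {6} (from {}, {6})
cl via duality: int({1,3,0,4,2}) = {1,3,4,2}, so X∖{1,3,4,2} = {0,6,5}
cl∖int = {0,5}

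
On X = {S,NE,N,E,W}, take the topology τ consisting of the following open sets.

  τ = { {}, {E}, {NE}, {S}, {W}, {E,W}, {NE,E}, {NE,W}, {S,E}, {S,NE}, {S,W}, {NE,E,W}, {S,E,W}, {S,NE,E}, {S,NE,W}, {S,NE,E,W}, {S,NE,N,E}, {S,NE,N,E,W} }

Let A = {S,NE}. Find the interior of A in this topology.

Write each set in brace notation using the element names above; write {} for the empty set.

open subsets of A: {}, {S}, {NE}, {S,NE}; so int(A) = {S,NE}

{S,NE}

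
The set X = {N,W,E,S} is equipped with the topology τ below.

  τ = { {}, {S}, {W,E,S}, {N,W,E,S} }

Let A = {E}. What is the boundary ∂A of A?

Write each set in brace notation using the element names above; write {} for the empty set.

{N,W,E}

opens ⊆ A: {}; union → int = {}
complement {N,W,S}; its interior {S}; cl(A) = X∖{S} = {N,W,E}
boundary = {N,W,E} ∖ {} = {N,W,E}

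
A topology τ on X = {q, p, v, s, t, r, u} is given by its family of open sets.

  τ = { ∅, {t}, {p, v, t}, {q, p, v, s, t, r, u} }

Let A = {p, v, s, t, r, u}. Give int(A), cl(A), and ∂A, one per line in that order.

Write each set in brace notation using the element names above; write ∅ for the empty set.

int(A) = {p, v, t}
cl(A)  = {q, p, v, s, t, r, u}
∂A     = {q, s, r, u}

interior: largest open inside A is {p, v, t} (from ∅, {t}, {p, v, t})
cl via duality: int({q}) = ∅, so X∖∅ = {q, p, v, s, t, r, u}
cl∖int = {q, s, r, u}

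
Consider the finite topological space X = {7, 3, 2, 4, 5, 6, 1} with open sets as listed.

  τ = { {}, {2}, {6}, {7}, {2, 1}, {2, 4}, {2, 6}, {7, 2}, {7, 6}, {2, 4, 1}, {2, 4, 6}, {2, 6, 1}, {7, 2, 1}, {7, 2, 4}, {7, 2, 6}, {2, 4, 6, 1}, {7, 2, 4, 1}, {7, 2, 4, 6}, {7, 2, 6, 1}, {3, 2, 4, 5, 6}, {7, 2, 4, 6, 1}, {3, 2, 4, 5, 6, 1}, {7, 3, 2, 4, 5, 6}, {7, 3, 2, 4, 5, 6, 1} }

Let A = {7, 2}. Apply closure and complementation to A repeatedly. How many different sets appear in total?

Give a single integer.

complement {3, 4, 5, 6, 1}; its interior {6}; cl(A) = X∖{6} = {7, 3, 2, 4, 5, 1}
With k = closure, c = complement:
  1. A     = {7, 2}
  2. kA    = {7, 3, 2, 4, 5, 1}
  3. cA    = {3, 4, 5, 6, 1}
  4. ckA   = {6}
  5. kckA  = {3, 5, 6}
  6. ckckA = {7, 2, 4, 1}
k, c of each give nothing new

6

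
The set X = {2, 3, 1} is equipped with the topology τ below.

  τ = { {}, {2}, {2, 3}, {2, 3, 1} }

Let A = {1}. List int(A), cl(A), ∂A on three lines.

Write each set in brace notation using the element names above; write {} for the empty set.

int(A) = {}
cl(A)  = {1}
∂A     = {1}

interior: largest open inside A is {} (from {})
cl via duality: int({2, 3}) = {2, 3}, so X∖{2, 3} = {1}
cl∖int = {1}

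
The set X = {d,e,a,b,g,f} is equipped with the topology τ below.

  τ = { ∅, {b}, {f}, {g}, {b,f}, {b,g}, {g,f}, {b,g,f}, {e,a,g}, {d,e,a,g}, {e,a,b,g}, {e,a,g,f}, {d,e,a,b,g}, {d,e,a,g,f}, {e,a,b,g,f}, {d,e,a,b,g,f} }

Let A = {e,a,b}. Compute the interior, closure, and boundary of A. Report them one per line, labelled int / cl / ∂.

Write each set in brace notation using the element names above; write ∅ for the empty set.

opens ⊆ A: ∅, {b}; union → int = {b}
complement {d,g,f}; its interior {g,f}; cl(A) = X∖{g,f} = {d,e,a,b}
boundary = {d,e,a,b} ∖ {b} = {d,e,a}

int(A) = {b}
cl(A)  = {d,e,a,b}
∂A     = {d,e,a}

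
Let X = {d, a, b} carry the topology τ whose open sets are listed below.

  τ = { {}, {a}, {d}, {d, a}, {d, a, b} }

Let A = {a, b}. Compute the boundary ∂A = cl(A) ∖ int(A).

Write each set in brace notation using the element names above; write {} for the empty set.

{b}

interior: largest open inside A is {a} (from {}, {a})
cl via duality: int({d}) = {d}, so X∖{d} = {a, b}
cl∖int = {b}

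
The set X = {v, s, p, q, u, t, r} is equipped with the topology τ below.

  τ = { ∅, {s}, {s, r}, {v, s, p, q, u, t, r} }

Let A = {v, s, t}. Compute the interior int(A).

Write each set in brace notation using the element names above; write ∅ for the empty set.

{s}

U open, U⊆A: ∅, {s}. int(A) = ⋃ = {s}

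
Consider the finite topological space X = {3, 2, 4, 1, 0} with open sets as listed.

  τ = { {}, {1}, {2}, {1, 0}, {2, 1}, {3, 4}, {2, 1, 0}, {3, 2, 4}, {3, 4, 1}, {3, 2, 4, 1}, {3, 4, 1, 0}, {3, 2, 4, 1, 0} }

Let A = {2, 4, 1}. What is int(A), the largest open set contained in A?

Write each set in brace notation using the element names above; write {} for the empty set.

{2, 1}

opens ⊆ A: {}, {2}, {1}, {2, 1}; union → int = {2, 1}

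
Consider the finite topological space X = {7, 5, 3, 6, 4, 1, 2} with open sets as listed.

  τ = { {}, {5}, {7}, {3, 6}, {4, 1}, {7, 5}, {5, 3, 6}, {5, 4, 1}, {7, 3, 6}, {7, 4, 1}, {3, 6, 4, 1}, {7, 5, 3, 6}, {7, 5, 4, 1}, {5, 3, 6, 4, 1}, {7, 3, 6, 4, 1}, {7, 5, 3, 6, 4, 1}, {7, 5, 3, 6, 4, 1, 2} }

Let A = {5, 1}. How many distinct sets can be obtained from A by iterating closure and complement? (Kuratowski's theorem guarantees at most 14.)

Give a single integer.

10

cl via duality: int({7, 3, 6, 4, 2}) = {7, 3, 6}, so X∖{7, 3, 6} = {5, 4, 1, 2}
Write k for closure, c for complement:
  1. A     = {5, 1}
  2. kA    = {5, 4, 1, 2}
  3. cA    = {7, 3, 6, 4, 2}
  4. ckA   = {7, 3, 6}
  5. kcA   = {7, 3, 6, 4, 1, 2}
  6. kckA  = {7, 3, 6, 2}
  7. ckcA  = {5}
  8. ckckA = {5, 4, 1}
  9. kckcA = {5, 2}
  10. ckckcA = {7, 3, 6, 4, 1}
applying k or c yields no new set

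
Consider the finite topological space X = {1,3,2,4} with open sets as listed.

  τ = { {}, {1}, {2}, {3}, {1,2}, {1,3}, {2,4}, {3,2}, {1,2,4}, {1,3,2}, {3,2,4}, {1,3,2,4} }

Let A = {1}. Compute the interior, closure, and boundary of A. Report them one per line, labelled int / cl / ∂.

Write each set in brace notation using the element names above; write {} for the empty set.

int(A) = {1}
cl(A)  = {1}
∂A     = {}

U open, U⊆A: {}, {1}. int(A) = ⋃ = {1}
X∖A={3,2,4}, int(X∖A)={3,2,4}, hence cl(A)={1}
∂A: remove int from cl → {}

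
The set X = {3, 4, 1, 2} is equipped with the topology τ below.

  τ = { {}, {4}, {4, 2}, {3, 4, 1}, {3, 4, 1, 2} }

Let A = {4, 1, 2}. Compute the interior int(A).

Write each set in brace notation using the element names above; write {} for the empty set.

U open, U⊆A: {}, {4}, {4, 2}. int(A) = ⋃ = {4, 2}

{4, 2}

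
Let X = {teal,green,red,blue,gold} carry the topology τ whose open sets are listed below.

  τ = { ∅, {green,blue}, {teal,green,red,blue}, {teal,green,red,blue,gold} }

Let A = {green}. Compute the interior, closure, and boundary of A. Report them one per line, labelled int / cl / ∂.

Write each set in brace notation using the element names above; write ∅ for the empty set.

int(A) = ∅
cl(A)  = {teal,green,red,blue,gold}
∂A     = {teal,green,red,blue,gold}

open subsets of A: ∅; so int(A) = ∅
closure: X∖int(X∖A) = X∖∅ = {teal,green,red,blue,gold}
∂A = {teal,green,red,blue,gold} minus ∅ = {teal,green,red,blue,gold}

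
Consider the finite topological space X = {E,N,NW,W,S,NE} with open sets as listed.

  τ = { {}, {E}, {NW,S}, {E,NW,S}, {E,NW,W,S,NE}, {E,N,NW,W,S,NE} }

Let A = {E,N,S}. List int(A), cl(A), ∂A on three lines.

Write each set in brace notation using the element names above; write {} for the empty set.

interior: largest open inside A is {E} (from {}, {E})
cl via duality: int({NW,W,NE}) = {}, so X∖{} = {E,N,NW,W,S,NE}
cl∖int = {N,NW,W,S,NE}

int(A) = {E}
cl(A)  = {E,N,NW,W,S,NE}
∂A     = {N,NW,W,S,NE}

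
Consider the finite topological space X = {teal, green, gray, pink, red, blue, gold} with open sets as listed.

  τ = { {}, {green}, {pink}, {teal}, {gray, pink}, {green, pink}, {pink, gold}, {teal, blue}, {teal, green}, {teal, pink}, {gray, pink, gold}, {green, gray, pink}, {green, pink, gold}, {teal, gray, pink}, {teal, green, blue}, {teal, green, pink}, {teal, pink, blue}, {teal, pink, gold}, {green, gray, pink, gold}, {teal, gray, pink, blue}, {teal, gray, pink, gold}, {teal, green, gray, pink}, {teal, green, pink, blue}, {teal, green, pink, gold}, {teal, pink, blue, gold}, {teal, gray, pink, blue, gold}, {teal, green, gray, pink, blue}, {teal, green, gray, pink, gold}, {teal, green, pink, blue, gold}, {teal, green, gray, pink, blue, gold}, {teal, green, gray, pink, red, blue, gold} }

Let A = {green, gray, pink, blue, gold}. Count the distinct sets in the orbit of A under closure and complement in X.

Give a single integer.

8

cl via duality: int({teal, red}) = {teal}, so X∖{teal} = {green, gray, pink, red, blue, gold}
Write k for closure, c for complement:
  1. A     = {green, gray, pink, blue, gold}
  2. kA    = {green, gray, pink, red, blue, gold}
  3. cA    = {teal, red}
  4. ckA   = {teal}
  5. kcA   = {teal, red, blue}
  6. ckcA  = {green, gray, pink, gold}
  7. kckcA = {green, gray, pink, red, gold}
  8. ckckcA = {teal, blue}
applying k or c yields no new set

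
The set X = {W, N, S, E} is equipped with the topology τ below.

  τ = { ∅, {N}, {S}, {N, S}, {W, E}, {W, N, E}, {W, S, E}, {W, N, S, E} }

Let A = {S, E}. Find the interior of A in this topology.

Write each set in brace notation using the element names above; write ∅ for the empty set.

opens ⊆ A: ∅, {S}; union → int = {S}

{S}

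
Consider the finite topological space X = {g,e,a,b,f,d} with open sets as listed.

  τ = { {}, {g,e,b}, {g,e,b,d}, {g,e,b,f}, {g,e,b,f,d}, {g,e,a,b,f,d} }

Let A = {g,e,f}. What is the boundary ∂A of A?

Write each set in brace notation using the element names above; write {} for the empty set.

interior: largest open inside A is {} (from {})
cl via duality: int({a,b,d}) = {}, so X∖{} = {g,e,a,b,f,d}
cl∖int = {g,e,a,b,f,d}

{g,e,a,b,f,d}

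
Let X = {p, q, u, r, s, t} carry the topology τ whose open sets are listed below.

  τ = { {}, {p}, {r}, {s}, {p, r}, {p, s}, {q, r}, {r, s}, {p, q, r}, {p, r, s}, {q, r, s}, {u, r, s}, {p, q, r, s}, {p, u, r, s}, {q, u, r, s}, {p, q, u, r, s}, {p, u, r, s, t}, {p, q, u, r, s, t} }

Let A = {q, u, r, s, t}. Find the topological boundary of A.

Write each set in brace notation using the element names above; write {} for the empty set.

opens ⊆ A: {}, {r}, {s}, {q, r}, {r, s}, {u, r, s}, {q, r, s}, {q, u, r, s}; union → int = {q, u, r, s}
complement {p}; its interior {p}; cl(A) = X∖{p} = {q, u, r, s, t}
boundary = {q, u, r, s, t} ∖ {q, u, r, s} = {t}

{t}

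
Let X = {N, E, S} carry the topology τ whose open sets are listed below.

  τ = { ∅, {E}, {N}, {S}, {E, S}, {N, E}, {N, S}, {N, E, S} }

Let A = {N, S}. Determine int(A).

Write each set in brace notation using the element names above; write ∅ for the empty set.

U open, U⊆A: ∅, {S}, {N}, {N, S}. int(A) = ⋃ = {N, S}

{N, S}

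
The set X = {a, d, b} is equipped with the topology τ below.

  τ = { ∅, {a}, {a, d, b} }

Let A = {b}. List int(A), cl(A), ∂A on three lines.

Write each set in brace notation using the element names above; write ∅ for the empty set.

opens ⊆ A: ∅; union → int = ∅
complement {a, d}; its interior {a}; cl(A) = X∖{a} = {d, b}
boundary = {d, b} ∖ ∅ = {d, b}

int(A) = ∅
cl(A)  = {d, b}
∂A     = {d, b}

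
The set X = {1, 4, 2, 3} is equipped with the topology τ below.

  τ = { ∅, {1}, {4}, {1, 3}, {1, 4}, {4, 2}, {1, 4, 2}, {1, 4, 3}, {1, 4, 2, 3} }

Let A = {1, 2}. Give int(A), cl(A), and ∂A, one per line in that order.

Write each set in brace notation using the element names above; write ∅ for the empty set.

interior: largest open inside A is {1} (from ∅, {1})
cl via duality: int({4, 3}) = {4}, so X∖{4} = {1, 2, 3}
cl∖int = {2, 3}

int(A) = {1}
cl(A)  = {1, 2, 3}
∂A     = {2, 3}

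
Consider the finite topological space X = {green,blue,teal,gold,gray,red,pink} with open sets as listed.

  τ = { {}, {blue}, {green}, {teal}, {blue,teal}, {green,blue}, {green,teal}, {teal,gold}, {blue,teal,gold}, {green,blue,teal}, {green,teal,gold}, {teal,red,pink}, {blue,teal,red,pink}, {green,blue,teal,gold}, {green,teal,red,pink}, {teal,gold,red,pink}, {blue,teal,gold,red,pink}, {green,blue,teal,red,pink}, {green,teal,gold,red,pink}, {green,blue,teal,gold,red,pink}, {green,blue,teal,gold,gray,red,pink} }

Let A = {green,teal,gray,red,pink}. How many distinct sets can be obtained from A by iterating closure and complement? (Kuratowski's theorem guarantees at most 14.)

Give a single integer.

8

X∖A={blue,gold}, int(X∖A)={blue}, hence cl(A)={green,teal,gold,gray,red,pink}
Orbit (k=closure, c=complement):
  1. A     = {green,teal,gray,red,pink}
  2. kA    = {green,teal,gold,gray,red,pink}
  3. cA    = {blue,gold}
  4. ckA   = {blue}
  5. kcA   = {blue,gold,gray}
  6. kckA  = {blue,gray}
  7. ckcA  = {green,teal,red,pink}
  8. ckckA = {green,teal,gold,red,pink}
(closed under both — stop)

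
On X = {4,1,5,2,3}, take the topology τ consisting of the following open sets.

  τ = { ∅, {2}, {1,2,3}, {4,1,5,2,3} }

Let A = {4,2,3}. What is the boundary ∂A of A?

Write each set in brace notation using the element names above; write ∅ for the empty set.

{4,1,5,3}

interior: largest open inside A is {2} (from ∅, {2})
cl via duality: int({1,5}) = ∅, so X∖∅ = {4,1,5,2,3}
cl∖int = {4,1,5,3}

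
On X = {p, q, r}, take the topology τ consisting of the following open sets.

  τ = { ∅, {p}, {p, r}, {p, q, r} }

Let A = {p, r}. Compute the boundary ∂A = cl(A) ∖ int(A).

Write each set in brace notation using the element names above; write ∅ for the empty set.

interior: largest open inside A is {p, r} (from ∅, {p}, {p, r})
cl via duality: int({q}) = ∅, so X∖∅ = {p, q, r}
cl∖int = {q}

{q}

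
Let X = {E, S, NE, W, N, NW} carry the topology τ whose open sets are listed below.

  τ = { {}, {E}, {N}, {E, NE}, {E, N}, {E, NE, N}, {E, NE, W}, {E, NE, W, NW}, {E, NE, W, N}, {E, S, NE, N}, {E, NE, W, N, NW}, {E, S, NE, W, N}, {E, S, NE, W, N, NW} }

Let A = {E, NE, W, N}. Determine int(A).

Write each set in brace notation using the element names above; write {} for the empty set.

{E, NE, W, N}

opens ⊆ A: {}, {N}, {E}, {E, N}, {E, NE}, {E, NE, W}, {E, NE, N}, {E, NE, W, N}; union → int = {E, NE, W, N}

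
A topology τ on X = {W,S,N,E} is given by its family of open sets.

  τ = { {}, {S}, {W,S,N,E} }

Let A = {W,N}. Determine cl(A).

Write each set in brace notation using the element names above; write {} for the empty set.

X∖A={S,E}, int(X∖A)={S}, hence cl(A)={W,N,E}

{W,N,E}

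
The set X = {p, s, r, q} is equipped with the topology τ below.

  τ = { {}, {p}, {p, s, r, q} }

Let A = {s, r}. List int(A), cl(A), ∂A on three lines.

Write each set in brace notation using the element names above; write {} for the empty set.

U open, U⊆A: {}. int(A) = ⋃ = {}
X∖A={p, q}, int(X∖A)={p}, hence cl(A)={s, r, q}
∂A: remove int from cl → {s, r, q}

int(A) = {}
cl(A)  = {s, r, q}
∂A     = {s, r, q}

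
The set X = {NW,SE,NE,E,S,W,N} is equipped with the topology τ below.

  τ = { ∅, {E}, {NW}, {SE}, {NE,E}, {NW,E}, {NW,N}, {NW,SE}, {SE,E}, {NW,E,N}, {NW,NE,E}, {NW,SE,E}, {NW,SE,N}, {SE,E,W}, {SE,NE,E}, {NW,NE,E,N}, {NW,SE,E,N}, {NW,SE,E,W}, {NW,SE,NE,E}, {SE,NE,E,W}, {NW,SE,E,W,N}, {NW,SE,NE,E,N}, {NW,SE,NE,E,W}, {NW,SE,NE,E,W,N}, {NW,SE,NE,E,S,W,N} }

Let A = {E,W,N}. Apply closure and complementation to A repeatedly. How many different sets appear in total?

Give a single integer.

complement {NW,SE,NE,S}; its interior {NW,SE}; cl(A) = X∖{NW,SE} = {NE,E,S,W,N}
With k = closure, c = complement:
  1. A     = {E,W,N}
  2. kA    = {NE,E,S,W,N}
  3. cA    = {NW,SE,NE,S}
  4. ckA   = {NW,SE}
  5. kcA   = {NW,SE,NE,S,W,N}
  6. kckA  = {NW,SE,S,W,N}
  7. ckcA  = {E}
  8. ckckA = {NE,E}
  9. kckcA = {NE,E,S,W}
  10. ckckcA = {NW,SE,N}
k, c of each give nothing new

10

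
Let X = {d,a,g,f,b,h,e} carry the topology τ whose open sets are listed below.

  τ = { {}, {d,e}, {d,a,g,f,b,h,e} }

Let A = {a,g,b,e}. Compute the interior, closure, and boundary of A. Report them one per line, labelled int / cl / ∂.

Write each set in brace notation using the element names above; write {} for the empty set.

U open, U⊆A: {}. int(A) = ⋃ = {}
X∖A={d,f,h}, int(X∖A)={}, hence cl(A)={d,a,g,f,b,h,e}
∂A: remove int from cl → {d,a,g,f,b,h,e}

int(A) = {}
cl(A)  = {d,a,g,f,b,h,e}
∂A     = {d,a,g,f,b,h,e}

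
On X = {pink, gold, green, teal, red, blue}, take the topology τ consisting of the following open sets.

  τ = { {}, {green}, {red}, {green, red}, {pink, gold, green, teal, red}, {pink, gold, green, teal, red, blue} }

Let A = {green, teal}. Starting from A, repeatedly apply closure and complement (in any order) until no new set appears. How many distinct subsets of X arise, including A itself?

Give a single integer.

X∖A={pink, gold, red, blue}, int(X∖A)={red}, hence cl(A)={pink, gold, green, teal, blue}
Orbit (k=closure, c=complement):
  1. A     = {green, teal}
  2. kA    = {pink, gold, green, teal, blue}
  3. cA    = {pink, gold, red, blue}
  4. ckA   = {red}
  5. kcA   = {pink, gold, teal, red, blue}
  6. ckcA  = {green}
(closed under both — stop)

6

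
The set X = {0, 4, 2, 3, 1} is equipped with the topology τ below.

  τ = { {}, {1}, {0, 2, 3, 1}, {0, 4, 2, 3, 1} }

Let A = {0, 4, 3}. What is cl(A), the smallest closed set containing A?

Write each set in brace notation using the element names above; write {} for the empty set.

complement {2, 1}; its interior {1}; cl(A) = X∖{1} = {0, 4, 2, 3}

{0, 4, 2, 3}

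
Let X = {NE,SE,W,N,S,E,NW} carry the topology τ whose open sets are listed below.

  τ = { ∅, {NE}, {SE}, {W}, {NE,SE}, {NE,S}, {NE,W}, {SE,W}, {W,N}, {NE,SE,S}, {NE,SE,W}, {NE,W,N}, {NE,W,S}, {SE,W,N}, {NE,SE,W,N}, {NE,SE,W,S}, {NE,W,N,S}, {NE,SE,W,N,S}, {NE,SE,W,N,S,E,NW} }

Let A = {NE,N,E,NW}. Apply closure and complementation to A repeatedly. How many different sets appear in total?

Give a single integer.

10

cl via duality: int({SE,W,S}) = {SE,W}, so X∖{SE,W} = {NE,N,S,E,NW}
Write k for closure, c for complement:
  1. A     = {NE,N,E,NW}
  2. kA    = {NE,N,S,E,NW}
  3. cA    = {SE,W,S}
  4. ckA   = {SE,W}
  5. kcA   = {SE,W,N,S,E,NW}
  6. kckA  = {SE,W,N,E,NW}
  7. ckcA  = {NE}
  8. ckckA = {NE,S}
  9. kckcA = {NE,S,E,NW}
  10. ckckcA = {SE,W,N}
applying k or c yields no new set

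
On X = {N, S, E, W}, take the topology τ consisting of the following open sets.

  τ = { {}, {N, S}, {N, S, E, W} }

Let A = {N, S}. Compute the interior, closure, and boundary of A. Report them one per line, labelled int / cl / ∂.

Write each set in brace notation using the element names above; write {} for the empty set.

int(A) = {N, S}
cl(A)  = {N, S, E, W}
∂A     = {E, W}

U open, U⊆A: {}, {N, S}. int(A) = ⋃ = {N, S}
X∖A={E, W}, int(X∖A)={}, hence cl(A)={N, S, E, W}
∂A: remove int from cl → {E, W}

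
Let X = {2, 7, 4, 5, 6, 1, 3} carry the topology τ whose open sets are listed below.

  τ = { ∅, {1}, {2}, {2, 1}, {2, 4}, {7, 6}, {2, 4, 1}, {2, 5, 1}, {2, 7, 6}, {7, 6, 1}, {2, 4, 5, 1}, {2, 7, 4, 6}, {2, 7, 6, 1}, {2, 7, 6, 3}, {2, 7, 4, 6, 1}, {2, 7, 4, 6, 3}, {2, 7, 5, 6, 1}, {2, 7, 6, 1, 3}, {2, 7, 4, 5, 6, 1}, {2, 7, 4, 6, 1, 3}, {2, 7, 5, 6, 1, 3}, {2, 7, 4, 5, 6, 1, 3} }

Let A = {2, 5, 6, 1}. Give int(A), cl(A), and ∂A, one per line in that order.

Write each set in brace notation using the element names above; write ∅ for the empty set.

int(A) = {2, 5, 1}
cl(A)  = {2, 7, 4, 5, 6, 1, 3}
∂A     = {7, 4, 6, 3}

opens ⊆ A: ∅, {1}, {2}, {2, 1}, {2, 5, 1}; union → int = {2, 5, 1}
complement {7, 4, 3}; its interior ∅; cl(A) = X∖∅ = {2, 7, 4, 5, 6, 1, 3}
boundary = {2, 7, 4, 5, 6, 1, 3} ∖ {2, 5, 1} = {7, 4, 6, 3}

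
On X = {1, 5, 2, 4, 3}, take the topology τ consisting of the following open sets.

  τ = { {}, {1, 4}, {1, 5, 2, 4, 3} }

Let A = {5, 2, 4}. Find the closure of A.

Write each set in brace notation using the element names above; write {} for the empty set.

{1, 5, 2, 4, 3}

closure: X∖int(X∖A) = X∖{} = {1, 5, 2, 4, 3}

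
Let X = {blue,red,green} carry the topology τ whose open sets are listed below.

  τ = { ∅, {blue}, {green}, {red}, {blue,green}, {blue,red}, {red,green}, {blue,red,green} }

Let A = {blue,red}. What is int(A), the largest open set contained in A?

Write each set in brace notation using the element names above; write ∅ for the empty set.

{blue,red}

open subsets of A: ∅, {red}, {blue}, {blue,red}; so int(A) = {blue,red}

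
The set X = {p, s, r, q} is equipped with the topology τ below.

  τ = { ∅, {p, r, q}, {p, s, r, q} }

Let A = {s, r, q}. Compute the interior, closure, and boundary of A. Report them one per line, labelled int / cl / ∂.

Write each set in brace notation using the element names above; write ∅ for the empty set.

opens ⊆ A: ∅; union → int = ∅
complement {p}; its interior ∅; cl(A) = X∖∅ = {p, s, r, q}
boundary = {p, s, r, q} ∖ ∅ = {p, s, r, q}

int(A) = ∅
cl(A)  = {p, s, r, q}
∂A     = {p, s, r, q}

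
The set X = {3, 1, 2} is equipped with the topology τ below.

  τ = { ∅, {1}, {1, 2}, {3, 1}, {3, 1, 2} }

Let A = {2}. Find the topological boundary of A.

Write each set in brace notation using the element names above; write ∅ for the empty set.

opens ⊆ A: ∅; union → int = ∅
complement {3, 1}; its interior {3, 1}; cl(A) = X∖{3, 1} = {2}
boundary = {2} ∖ ∅ = {2}

{2}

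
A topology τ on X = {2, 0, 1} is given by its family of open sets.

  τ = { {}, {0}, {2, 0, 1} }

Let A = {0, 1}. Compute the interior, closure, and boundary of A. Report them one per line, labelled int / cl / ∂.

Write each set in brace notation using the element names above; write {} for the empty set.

open subsets of A: {}, {0}; so int(A) = {0}
closure: X∖int(X∖A) = X∖{} = {2, 0, 1}
∂A = {2, 0, 1} minus {0} = {2, 1}

int(A) = {0}
cl(A)  = {2, 0, 1}
∂A     = {2, 1}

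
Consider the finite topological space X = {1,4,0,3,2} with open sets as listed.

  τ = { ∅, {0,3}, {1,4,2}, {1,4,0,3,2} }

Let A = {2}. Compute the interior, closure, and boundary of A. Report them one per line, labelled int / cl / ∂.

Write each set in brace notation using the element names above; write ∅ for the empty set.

int(A) = ∅
cl(A)  = {1,4,2}
∂A     = {1,4,2}

open subsets of A: ∅; so int(A) = ∅
closure: X∖int(X∖A) = X∖{0,3} = {1,4,2}
∂A = {1,4,2} minus ∅ = {1,4,2}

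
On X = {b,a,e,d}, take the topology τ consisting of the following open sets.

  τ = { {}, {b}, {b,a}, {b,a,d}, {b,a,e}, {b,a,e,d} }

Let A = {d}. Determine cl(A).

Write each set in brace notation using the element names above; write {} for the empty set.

X∖A={b,a,e}, int(X∖A)={b,a,e}, hence cl(A)={d}

{d}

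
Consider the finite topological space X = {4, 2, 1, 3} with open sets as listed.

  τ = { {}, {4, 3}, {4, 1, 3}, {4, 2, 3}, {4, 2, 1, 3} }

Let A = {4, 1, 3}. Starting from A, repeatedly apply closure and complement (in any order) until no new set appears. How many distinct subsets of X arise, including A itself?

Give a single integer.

4

cl via duality: int({2}) = {}, so X∖{} = {4, 2, 1, 3}
Write k for closure, c for complement:
  1. A     = {4, 1, 3}
  2. kA    = {4, 2, 1, 3}
  3. cA    = {2}
  4. ckA   = {}
applying k or c yields no new set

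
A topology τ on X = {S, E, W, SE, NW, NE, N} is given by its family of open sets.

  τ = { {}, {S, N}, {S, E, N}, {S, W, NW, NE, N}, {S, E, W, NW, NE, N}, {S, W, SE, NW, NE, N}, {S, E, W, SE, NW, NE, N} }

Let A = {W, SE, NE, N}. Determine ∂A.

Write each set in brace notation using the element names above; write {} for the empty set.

open subsets of A: {}; so int(A) = {}
closure: X∖int(X∖A) = X∖{} = {S, E, W, SE, NW, NE, N}
∂A = {S, E, W, SE, NW, NE, N} minus {} = {S, E, W, SE, NW, NE, N}

{S, E, W, SE, NW, NE, N}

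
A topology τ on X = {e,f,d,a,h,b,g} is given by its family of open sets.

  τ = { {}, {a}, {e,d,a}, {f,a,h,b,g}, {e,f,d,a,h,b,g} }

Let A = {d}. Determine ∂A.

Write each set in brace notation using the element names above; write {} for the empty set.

{e,d}

open subsets of A: {}; so int(A) = {}
closure: X∖int(X∖A) = X∖{f,a,h,b,g} = {e,d}
∂A = {e,d} minus {} = {e,d}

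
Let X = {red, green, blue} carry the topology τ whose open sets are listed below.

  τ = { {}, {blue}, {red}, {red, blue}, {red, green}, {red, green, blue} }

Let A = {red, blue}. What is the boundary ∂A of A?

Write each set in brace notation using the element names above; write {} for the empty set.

open subsets of A: {}, {red}, {blue}, {red, blue}; so int(A) = {red, blue}
closure: X∖int(X∖A) = X∖{} = {red, green, blue}
∂A = {red, green, blue} minus {red, blue} = {green}

{green}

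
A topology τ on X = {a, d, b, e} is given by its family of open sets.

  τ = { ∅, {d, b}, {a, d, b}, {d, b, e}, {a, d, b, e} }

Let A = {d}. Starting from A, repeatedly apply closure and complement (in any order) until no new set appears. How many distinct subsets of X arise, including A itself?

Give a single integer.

X∖A={a, b, e}, int(X∖A)=∅, hence cl(A)={a, d, b, e}
Orbit (k=closure, c=complement):
  1. A     = {d}
  2. kA    = {a, d, b, e}
  3. cA    = {a, b, e}
  4. ckA   = ∅
(closed under both — stop)

4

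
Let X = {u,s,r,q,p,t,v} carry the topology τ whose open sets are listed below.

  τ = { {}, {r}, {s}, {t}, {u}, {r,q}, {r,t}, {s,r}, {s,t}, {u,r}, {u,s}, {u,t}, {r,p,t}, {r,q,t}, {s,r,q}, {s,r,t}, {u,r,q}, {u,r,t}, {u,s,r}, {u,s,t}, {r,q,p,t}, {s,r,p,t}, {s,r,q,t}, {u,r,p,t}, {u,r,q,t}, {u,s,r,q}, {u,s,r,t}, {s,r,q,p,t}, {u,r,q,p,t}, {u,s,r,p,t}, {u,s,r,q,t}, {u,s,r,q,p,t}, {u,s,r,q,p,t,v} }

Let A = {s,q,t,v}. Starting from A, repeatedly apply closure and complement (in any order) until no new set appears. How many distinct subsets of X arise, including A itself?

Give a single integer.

cl via duality: int({u,r,p}) = {u,r}, so X∖{u,r} = {s,q,p,t,v}
Write k for closure, c for complement:
  1. A     = {s,q,t,v}
  2. kA    = {s,q,p,t,v}
  3. cA    = {u,r,p}
  4. ckA   = {u,r}
  5. kcA   = {u,r,q,p,v}
  6. ckcA  = {s,t}
  7. kckcA = {s,p,t,v}
  8. ckckcA = {u,r,q}
applying k or c yields no new set

8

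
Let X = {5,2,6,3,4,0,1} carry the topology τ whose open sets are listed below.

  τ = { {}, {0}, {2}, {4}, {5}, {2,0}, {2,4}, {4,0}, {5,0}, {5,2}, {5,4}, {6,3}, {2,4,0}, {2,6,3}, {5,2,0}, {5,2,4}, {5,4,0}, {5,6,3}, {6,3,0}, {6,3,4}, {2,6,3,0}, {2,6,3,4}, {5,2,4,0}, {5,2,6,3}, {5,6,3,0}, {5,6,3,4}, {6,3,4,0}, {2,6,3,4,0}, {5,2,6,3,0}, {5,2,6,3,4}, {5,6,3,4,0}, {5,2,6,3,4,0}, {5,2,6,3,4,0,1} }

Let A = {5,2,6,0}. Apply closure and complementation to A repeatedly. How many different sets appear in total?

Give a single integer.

X∖A={3,4,1}, int(X∖A)={4}, hence cl(A)={5,2,6,3,0,1}
Orbit (k=closure, c=complement):
  1. A     = {5,2,6,0}
  2. kA    = {5,2,6,3,0,1}
  3. cA    = {3,4,1}
  4. ckA   = {4}
  5. kcA   = {6,3,4,1}
  6. kckA  = {4,1}
  7. ckcA  = {5,2,0}
  8. ckckA = {5,2,6,3,0}
  9. kckcA = {5,2,0,1}
  10. ckckcA = {6,3,4}
(closed under both — stop)

10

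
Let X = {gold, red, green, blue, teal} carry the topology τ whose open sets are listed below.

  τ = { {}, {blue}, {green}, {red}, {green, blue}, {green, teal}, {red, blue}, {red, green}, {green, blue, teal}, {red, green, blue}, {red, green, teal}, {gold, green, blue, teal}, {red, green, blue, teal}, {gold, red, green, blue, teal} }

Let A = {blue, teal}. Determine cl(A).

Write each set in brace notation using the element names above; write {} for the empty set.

{gold, blue, teal}

complement {gold, red, green}; its interior {red, green}; cl(A) = X∖{red, green} = {gold, blue, teal}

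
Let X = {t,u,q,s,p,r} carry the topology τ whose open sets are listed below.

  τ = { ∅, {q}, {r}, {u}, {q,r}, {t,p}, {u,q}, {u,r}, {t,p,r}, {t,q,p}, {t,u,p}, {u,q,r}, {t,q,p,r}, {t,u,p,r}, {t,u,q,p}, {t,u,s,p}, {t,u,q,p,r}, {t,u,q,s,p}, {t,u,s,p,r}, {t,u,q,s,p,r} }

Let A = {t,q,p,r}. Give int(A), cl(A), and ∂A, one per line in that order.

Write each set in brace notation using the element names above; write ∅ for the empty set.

int(A) = {t,q,p,r}
cl(A)  = {t,q,s,p,r}
∂A     = {s}

opens ⊆ A: ∅, {q}, {r}, {q,r}, {t,p}, {t,p,r}, {t,q,p}, {t,q,p,r}; union → int = {t,q,p,r}
complement {u,s}; its interior {u}; cl(A) = X∖{u} = {t,q,s,p,r}
boundary = {t,q,s,p,r} ∖ {t,q,p,r} = {s}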